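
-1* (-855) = 855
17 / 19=0.89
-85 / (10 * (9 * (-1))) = 17 / 18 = 0.94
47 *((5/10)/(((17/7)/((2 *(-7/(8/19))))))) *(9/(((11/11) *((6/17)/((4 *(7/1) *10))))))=-4594485/2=-2297242.50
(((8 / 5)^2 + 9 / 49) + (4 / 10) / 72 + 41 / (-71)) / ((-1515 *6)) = -6800011 / 28461699000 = -0.00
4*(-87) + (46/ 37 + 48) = -11054/ 37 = -298.76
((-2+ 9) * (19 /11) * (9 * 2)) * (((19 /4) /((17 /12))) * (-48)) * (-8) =52399872 /187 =280213.22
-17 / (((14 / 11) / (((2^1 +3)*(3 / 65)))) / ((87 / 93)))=-16269 / 5642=-2.88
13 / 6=2.17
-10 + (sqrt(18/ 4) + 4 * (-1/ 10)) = -52/ 5 + 3 * sqrt(2)/ 2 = -8.28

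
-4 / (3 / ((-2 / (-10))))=-4 / 15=-0.27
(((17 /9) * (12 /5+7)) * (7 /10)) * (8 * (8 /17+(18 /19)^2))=11049136 /81225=136.03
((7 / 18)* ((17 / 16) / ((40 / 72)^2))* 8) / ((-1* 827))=-1071 / 82700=-0.01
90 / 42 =15 / 7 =2.14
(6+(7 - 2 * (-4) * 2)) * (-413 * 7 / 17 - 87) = -126730 / 17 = -7454.71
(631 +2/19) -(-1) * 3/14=167931/266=631.32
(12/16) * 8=6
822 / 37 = 22.22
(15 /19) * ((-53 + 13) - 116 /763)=-459540 /14497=-31.70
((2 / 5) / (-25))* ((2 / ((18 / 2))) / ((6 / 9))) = -2 / 375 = -0.01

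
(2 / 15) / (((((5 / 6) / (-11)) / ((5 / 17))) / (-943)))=41492 / 85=488.14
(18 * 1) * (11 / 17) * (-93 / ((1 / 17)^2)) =-313038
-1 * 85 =-85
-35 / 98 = -5 / 14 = -0.36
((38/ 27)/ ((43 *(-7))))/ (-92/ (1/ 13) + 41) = 38/ 9386685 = 0.00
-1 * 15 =-15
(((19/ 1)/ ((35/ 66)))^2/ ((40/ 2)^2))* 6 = 1179387/ 61250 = 19.26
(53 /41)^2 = 2809 /1681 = 1.67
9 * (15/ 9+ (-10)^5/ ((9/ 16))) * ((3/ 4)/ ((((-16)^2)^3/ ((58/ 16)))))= -139198695/ 536870912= -0.26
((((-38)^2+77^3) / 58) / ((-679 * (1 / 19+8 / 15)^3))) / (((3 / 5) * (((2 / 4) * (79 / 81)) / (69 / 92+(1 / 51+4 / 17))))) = -97801298915653125 / 492666678328076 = -198.51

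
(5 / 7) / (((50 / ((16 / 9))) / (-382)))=-3056 / 315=-9.70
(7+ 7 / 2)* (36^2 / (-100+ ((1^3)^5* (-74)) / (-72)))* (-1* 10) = 699840 / 509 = 1374.93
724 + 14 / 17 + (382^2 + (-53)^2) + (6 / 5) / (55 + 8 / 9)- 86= 149371.85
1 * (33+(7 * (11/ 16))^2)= 14377/ 256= 56.16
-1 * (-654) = 654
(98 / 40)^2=2401 / 400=6.00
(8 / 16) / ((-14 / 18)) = -9 / 14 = -0.64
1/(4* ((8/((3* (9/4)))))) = 27/128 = 0.21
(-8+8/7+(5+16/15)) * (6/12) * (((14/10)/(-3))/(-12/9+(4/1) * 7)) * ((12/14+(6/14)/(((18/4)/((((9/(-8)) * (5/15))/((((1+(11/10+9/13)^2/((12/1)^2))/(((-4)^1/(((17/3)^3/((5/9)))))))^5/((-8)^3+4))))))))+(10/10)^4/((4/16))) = 384960202025119461761355249581194602015641486001415427/11458772855951648478511689830948851308712219994372394000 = 0.03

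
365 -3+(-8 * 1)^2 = 426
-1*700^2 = -490000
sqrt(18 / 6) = sqrt(3) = 1.73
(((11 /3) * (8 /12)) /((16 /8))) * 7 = 8.56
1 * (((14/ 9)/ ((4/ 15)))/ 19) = 35/ 114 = 0.31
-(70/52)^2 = -1225/676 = -1.81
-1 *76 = -76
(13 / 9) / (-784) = -13 / 7056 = -0.00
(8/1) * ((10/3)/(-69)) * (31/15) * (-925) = 458800/621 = 738.81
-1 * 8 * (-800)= 6400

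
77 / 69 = 1.12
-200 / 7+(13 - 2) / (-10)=-2077 / 70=-29.67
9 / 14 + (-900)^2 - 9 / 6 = 809999.14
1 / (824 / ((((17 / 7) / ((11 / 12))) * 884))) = 22542 / 7931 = 2.84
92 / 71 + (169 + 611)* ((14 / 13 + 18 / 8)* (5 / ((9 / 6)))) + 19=615591 / 71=8670.30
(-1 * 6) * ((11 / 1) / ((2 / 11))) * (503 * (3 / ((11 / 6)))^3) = -8800488 / 11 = -800044.36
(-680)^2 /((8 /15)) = 867000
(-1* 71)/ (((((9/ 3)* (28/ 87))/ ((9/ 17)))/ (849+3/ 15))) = -39341313/ 1190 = -33059.93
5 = 5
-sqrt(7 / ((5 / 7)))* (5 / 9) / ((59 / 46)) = -1.36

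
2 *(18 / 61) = 0.59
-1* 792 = -792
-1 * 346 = -346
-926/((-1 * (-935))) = -926/935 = -0.99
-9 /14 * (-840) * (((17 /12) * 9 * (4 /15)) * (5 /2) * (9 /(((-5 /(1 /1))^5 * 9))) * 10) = -1836 /125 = -14.69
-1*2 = -2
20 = 20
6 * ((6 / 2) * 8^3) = 9216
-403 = -403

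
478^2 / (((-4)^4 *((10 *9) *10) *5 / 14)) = 399847 / 144000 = 2.78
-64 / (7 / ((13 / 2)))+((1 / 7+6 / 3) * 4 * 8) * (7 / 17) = -3712 / 119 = -31.19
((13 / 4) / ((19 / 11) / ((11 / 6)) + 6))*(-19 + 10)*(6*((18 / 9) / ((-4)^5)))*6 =42471 / 143360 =0.30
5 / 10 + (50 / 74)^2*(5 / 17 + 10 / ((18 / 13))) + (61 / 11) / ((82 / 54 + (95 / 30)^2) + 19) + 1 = 77728198151 / 15201970146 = 5.11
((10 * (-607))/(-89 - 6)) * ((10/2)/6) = 3035/57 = 53.25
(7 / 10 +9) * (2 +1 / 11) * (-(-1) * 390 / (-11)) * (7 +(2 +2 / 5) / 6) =-3219333 / 605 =-5321.21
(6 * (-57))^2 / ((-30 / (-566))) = 11033604 / 5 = 2206720.80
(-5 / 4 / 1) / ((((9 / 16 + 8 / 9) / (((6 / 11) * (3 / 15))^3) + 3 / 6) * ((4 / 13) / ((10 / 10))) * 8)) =-15795 / 34787927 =-0.00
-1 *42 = -42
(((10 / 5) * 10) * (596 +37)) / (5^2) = 2532 / 5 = 506.40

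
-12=-12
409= 409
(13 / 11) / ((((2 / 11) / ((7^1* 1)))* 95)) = 91 / 190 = 0.48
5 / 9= 0.56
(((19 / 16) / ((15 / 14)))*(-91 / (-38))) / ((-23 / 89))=-56693 / 5520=-10.27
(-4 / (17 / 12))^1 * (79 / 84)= -316 / 119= -2.66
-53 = -53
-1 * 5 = -5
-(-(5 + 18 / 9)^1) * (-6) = -42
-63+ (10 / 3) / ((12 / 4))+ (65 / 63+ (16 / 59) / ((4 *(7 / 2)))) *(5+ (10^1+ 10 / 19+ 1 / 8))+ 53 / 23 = -560499865 / 12994632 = -43.13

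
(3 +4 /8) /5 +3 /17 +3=659 /170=3.88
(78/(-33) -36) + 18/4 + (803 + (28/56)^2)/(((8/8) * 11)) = 1723/44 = 39.16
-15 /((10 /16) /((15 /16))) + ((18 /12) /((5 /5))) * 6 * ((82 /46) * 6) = 3393 /46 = 73.76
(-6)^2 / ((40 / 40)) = 36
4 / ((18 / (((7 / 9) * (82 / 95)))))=1148 / 7695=0.15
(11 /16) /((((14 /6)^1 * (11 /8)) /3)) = 9 /14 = 0.64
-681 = -681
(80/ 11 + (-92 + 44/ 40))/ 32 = -9199/ 3520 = -2.61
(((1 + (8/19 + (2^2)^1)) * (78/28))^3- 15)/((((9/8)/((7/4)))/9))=48005.72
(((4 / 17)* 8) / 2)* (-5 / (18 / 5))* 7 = -1400 / 153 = -9.15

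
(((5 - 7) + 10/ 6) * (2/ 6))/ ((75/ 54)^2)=-36/ 625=-0.06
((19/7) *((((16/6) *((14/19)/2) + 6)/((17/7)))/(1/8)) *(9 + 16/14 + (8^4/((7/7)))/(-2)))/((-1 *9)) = 5046640/357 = 14136.25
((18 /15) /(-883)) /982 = -3 /2167765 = -0.00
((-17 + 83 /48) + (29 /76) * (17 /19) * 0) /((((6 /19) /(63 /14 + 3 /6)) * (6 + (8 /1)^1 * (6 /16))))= -69635 /2592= -26.87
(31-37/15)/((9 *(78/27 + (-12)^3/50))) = -1070/10689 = -0.10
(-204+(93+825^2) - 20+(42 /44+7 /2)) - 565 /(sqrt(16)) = 29935717 /44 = 680357.20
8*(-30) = -240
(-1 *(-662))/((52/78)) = 993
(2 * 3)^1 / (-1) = -6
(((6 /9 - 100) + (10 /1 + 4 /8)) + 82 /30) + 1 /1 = -85.10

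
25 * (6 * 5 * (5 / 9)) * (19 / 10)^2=9025 / 6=1504.17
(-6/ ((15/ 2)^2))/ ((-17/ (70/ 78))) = 56/ 9945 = 0.01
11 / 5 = 2.20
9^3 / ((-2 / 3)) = -2187 / 2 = -1093.50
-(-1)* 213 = 213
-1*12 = -12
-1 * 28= -28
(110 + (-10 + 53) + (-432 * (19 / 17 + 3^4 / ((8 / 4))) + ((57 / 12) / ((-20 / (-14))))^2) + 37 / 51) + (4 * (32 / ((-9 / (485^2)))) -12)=-823323175183 / 244800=-3363248.26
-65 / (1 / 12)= -780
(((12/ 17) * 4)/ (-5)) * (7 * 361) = -121296/ 85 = -1427.01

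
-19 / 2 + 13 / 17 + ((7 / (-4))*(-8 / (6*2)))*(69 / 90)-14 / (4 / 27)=-313163 / 3060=-102.34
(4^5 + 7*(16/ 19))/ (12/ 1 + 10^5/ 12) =0.12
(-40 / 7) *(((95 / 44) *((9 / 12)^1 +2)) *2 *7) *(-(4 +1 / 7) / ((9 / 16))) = 220400 / 63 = 3498.41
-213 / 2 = -106.50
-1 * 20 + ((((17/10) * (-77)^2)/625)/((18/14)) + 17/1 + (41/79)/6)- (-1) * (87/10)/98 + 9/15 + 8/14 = 4742385217/435487500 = 10.89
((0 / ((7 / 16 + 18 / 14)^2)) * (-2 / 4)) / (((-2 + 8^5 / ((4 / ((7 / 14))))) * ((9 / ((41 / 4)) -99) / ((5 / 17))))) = 0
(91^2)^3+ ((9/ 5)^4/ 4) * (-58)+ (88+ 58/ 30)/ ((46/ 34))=48978722981140939/ 86250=567869251955.26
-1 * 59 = -59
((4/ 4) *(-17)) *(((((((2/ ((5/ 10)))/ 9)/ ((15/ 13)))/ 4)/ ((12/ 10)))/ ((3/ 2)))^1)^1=-221/ 243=-0.91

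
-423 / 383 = -1.10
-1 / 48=-0.02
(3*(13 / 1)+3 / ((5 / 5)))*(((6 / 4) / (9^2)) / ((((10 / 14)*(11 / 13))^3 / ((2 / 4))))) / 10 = 5274997 / 29947500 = 0.18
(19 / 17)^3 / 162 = 6859 / 795906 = 0.01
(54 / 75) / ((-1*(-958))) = 9 / 11975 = 0.00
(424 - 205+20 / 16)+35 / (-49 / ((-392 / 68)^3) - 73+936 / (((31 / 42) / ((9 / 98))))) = 23016644647 / 104123868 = 221.05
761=761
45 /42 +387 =388.07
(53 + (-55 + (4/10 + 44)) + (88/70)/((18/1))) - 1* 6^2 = 2038/315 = 6.47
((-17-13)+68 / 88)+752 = 15901 / 22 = 722.77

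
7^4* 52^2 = 6492304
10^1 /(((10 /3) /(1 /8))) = 3 /8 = 0.38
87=87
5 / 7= 0.71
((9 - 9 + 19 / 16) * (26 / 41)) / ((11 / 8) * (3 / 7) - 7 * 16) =-1729 / 255799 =-0.01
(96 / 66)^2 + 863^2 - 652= 90038413 / 121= 744119.12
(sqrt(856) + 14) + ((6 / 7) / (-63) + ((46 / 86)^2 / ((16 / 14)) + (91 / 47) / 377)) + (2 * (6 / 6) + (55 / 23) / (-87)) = 368423286131 / 22722005992 + 2 * sqrt(214) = 45.47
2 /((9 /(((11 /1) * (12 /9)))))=3.26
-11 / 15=-0.73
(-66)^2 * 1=4356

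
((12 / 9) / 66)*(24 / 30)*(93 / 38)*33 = 124 / 95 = 1.31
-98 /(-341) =98 /341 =0.29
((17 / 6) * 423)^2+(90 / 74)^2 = 7865746821 / 5476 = 1436403.73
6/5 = 1.20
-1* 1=-1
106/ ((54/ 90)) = 530/ 3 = 176.67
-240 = -240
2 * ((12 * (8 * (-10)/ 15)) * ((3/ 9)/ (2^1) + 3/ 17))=-43.92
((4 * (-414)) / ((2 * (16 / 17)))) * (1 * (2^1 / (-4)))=439.88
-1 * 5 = -5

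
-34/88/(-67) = 17/2948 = 0.01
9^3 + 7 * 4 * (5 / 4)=764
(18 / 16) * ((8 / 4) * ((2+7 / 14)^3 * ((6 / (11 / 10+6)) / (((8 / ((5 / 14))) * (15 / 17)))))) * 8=95625 / 7952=12.03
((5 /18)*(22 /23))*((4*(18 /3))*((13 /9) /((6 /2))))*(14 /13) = 6160 /1863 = 3.31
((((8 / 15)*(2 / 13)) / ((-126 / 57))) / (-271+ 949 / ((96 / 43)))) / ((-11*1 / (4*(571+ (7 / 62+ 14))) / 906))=106576602112 / 2294897605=46.44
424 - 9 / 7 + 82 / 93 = 275761 / 651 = 423.60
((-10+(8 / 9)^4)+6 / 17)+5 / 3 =-820477 / 111537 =-7.36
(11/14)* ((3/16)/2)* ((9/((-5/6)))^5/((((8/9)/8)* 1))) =-4261625379/43750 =-97408.58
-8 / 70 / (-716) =1 / 6265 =0.00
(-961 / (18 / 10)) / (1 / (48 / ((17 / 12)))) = -307520 / 17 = -18089.41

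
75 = 75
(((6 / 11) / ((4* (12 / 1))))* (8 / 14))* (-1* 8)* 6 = -24 / 77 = -0.31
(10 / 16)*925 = 4625 / 8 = 578.12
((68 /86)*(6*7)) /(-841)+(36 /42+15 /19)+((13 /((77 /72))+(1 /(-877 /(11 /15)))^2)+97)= 1014110054428179449 /9155677408987725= 110.76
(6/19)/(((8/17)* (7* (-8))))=-51/4256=-0.01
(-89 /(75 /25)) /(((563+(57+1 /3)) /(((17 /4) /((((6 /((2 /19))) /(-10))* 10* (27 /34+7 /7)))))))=25721 /12941394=0.00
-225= -225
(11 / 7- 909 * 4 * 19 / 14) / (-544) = 4933 / 544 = 9.07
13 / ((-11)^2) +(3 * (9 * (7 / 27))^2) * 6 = 11871 / 121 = 98.11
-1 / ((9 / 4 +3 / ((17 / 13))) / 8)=-544 / 309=-1.76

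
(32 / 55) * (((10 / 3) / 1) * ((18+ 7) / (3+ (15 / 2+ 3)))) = 3200 / 891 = 3.59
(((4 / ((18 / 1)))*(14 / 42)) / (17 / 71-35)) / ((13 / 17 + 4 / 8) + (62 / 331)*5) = -399517 / 412693407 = -0.00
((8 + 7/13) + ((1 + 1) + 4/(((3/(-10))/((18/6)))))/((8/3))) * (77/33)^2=-1617/52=-31.10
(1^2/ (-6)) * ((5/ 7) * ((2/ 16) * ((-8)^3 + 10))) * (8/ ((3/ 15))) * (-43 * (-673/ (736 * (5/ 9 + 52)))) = 12669225/ 56672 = 223.55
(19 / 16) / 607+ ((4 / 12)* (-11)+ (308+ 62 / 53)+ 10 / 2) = 479484461 / 1544208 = 310.51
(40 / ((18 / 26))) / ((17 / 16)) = 8320 / 153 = 54.38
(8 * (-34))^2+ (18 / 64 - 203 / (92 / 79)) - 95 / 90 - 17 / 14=3422315257 / 46368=73807.70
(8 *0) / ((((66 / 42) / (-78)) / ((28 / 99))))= 0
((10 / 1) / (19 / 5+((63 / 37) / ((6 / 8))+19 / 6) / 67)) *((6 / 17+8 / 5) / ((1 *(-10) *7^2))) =-2469084 / 240437953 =-0.01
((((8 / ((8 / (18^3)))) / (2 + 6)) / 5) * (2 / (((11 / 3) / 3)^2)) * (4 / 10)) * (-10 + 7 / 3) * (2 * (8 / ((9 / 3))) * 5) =-9657792 / 605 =-15963.29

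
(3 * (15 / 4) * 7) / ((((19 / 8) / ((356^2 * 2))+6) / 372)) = 11880739584 / 2433335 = 4882.49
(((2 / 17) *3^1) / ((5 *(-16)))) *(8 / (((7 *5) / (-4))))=12 / 2975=0.00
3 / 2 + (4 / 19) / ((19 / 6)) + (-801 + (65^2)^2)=12887574059 / 722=17849825.57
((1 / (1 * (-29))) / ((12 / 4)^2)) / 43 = -1 / 11223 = -0.00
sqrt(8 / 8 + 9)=sqrt(10)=3.16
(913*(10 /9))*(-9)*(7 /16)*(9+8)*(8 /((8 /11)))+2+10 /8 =-5975559 /8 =-746944.88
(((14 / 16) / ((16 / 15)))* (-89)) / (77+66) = -9345 / 18304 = -0.51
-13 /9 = -1.44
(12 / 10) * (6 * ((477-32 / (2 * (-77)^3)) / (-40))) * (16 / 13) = -15679170504 / 148373225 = -105.67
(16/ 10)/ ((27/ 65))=104/ 27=3.85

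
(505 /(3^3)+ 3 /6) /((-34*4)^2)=61 /58752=0.00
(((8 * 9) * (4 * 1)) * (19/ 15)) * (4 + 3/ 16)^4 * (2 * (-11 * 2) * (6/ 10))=-37904258601/ 12800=-2961270.20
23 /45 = 0.51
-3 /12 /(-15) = 1 /60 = 0.02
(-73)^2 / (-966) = -5329 / 966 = -5.52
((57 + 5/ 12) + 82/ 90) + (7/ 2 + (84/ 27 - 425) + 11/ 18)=-7189/ 20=-359.45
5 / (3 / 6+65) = 10 / 131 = 0.08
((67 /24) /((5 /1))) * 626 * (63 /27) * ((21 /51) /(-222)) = -1027579 /679320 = -1.51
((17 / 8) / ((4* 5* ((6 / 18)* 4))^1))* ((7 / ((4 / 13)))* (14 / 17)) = 1911 / 1280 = 1.49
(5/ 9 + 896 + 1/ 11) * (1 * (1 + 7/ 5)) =355072/ 165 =2151.95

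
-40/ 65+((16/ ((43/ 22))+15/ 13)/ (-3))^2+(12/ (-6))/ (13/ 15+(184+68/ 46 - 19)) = 735951631954/ 81183501243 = 9.07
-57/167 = -0.34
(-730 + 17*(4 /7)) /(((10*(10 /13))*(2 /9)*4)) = -294957 /2800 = -105.34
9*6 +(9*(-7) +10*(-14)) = -149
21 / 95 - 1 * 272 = -25819 / 95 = -271.78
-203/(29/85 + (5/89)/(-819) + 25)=-1257734205/157006789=-8.01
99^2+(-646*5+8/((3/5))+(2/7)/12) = 92181/14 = 6584.36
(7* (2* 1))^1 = 14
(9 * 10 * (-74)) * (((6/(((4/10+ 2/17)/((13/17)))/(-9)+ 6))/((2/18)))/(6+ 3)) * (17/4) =-49675275/1733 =-28664.32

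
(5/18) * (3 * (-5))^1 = -25/6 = -4.17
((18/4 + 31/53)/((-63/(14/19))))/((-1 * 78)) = 539/706914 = 0.00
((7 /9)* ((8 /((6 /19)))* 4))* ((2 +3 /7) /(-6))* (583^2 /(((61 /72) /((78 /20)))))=-45670205152 /915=-49912792.52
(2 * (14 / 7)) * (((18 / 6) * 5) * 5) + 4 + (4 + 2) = 310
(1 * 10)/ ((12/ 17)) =85/ 6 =14.17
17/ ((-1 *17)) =-1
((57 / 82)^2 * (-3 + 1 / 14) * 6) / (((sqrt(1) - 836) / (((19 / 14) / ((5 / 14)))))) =185193 / 4792900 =0.04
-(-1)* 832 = 832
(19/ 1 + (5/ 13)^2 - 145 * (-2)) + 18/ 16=419489/ 1352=310.27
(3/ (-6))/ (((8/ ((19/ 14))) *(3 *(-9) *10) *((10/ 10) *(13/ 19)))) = 361/ 786240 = 0.00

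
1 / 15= 0.07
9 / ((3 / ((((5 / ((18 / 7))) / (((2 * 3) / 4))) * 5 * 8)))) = 1400 / 9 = 155.56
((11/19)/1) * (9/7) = 99/133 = 0.74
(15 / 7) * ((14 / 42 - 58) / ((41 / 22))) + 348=281.69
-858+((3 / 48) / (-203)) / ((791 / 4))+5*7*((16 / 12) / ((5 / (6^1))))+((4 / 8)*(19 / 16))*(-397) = -5332147619 / 5138336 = -1037.72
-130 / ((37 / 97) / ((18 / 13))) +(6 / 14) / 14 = -1710969 / 3626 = -471.86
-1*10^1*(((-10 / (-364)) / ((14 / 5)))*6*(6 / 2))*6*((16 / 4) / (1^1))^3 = -432000 / 637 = -678.18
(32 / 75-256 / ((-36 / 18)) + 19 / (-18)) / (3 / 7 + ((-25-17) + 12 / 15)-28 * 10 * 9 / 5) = -401219 / 1716030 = -0.23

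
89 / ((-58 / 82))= -3649 / 29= -125.83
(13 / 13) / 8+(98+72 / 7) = 6071 / 56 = 108.41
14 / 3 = 4.67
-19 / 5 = -3.80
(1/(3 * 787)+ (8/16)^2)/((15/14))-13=-180847/14166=-12.77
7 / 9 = 0.78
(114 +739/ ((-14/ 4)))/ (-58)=340/ 203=1.67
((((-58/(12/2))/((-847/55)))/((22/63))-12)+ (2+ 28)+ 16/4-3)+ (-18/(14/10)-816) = -1368853/1694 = -808.06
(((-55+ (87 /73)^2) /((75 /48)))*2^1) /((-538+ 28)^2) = -2284208 /8662955625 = -0.00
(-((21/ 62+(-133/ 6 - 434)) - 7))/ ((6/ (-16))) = -344344/ 279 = -1234.21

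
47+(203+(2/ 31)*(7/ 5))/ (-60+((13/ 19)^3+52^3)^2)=47.00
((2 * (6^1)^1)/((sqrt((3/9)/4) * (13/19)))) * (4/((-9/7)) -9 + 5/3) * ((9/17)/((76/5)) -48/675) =23.02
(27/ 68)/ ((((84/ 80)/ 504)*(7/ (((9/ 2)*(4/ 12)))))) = 4860/ 119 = 40.84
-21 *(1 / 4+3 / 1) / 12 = -5.69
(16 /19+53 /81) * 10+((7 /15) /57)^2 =3646433 /243675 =14.96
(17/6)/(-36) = -17/216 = -0.08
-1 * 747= -747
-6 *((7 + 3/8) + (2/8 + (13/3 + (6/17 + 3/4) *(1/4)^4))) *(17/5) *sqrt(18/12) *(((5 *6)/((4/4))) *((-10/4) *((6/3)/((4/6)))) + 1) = 4373159 *sqrt(6)/160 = 66950.05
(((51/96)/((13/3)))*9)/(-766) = -459/318656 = -0.00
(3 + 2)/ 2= 5/ 2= 2.50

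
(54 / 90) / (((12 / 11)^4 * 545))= 14641 / 18835200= 0.00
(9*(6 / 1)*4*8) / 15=576 / 5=115.20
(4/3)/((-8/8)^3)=-4/3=-1.33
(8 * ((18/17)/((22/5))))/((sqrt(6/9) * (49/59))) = 10620 * sqrt(6)/9163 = 2.84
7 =7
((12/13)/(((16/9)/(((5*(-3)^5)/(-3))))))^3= 1307544150375/140608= 9299215.91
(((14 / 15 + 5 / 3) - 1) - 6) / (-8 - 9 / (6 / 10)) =22 / 115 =0.19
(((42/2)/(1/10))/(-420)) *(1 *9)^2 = -81/2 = -40.50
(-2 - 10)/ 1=-12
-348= -348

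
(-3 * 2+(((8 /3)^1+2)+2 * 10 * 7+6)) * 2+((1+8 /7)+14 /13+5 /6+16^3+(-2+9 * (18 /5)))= 12066017 /2730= 4419.79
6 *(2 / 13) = 12 / 13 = 0.92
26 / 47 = 0.55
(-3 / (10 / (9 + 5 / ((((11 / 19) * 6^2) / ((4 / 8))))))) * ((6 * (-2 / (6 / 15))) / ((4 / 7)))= 50561 / 352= 143.64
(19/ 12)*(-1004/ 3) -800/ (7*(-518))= -529.67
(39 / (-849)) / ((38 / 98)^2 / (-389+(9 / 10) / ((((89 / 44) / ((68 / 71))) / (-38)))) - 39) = 399591541531 / 339256446599804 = 0.00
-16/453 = -0.04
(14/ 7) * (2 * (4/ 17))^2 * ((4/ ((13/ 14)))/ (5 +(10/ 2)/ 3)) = 5376/ 18785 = 0.29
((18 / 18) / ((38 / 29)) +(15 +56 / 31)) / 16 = 20697 / 18848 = 1.10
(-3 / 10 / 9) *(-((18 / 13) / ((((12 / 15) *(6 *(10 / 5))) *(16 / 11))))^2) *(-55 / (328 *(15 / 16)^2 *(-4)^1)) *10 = 6655 / 42571776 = 0.00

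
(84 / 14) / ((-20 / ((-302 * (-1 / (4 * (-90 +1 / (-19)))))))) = 8607 / 34220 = 0.25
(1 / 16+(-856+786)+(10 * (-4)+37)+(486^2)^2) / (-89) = -892616805489 / 1424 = -626837644.30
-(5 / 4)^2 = -25 / 16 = -1.56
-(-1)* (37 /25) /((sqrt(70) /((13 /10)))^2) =6253 /175000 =0.04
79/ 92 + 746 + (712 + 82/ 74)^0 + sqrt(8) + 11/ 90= 750.81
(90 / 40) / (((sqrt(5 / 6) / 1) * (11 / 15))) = 27 * sqrt(30) / 44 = 3.36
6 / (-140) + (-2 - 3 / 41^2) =-240593 / 117670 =-2.04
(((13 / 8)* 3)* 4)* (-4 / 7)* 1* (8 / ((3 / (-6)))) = 178.29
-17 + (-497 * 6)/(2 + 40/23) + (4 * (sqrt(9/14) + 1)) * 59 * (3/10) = -159898/215 + 531 * sqrt(14)/35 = -686.95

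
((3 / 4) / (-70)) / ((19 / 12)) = -9 / 1330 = -0.01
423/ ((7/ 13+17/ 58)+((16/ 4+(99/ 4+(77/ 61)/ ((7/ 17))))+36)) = 38910924/ 6314713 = 6.16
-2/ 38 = -1/ 19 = -0.05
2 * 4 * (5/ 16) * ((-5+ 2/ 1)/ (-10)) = 3/ 4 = 0.75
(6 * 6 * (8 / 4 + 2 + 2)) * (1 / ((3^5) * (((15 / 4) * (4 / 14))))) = 112 / 135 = 0.83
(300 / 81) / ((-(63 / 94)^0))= -100 / 27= -3.70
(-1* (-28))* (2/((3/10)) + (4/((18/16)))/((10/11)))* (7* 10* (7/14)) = 93296/9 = 10366.22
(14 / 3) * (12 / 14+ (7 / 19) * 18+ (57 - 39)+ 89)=534.28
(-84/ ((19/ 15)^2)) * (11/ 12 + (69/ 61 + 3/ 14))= -2607975/ 22021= -118.43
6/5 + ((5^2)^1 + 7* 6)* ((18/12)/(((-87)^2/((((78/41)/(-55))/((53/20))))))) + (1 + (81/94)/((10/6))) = 25669156691/9448138810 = 2.72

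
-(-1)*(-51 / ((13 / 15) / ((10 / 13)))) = -7650 / 169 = -45.27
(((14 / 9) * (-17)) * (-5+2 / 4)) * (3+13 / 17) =448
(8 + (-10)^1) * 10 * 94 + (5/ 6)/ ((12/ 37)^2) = -1617475/ 864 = -1872.08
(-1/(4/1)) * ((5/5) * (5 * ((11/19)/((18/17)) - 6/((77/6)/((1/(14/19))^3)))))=3510715/4516281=0.78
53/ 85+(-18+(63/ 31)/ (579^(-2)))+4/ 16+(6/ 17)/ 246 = 294407950607/ 432140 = 681279.10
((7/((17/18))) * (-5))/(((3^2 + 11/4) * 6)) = -420/799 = -0.53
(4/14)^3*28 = 32/49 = 0.65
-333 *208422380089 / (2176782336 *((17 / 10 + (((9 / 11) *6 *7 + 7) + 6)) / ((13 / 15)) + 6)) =-1102762813050899 / 2165535627264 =-509.23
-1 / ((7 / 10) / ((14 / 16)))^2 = -25 / 16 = -1.56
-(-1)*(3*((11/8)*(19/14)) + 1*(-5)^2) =3427/112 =30.60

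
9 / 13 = 0.69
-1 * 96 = -96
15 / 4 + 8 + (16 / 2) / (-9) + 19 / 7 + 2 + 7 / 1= 5689 / 252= 22.58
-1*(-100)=100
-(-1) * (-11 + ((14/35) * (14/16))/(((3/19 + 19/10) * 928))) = -7982523/725696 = -11.00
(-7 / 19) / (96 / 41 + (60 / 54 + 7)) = -369 / 10469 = -0.04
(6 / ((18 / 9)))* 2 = 6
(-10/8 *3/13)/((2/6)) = -45/52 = -0.87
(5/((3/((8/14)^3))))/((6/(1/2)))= 80/3087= 0.03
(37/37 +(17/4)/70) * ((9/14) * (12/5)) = 8019/4900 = 1.64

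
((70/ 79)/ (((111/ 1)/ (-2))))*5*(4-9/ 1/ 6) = -1750/ 8769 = -0.20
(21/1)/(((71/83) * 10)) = 1743/710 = 2.45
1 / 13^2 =1 / 169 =0.01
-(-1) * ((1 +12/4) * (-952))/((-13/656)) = 2498048/13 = 192157.54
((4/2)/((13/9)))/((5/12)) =216/65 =3.32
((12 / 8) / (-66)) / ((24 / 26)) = -13 / 528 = -0.02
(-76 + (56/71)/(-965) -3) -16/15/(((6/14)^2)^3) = -37631972519/149842305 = -251.14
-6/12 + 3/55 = -49/110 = -0.45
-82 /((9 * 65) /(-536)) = 43952 /585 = 75.13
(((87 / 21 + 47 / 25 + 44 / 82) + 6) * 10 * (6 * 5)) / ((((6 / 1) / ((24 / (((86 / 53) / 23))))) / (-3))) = -7909125552 / 12341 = -640882.06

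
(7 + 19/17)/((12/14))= 161/17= 9.47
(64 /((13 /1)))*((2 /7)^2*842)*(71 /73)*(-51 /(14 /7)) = -390256896 /46501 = -8392.44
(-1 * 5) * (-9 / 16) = 2.81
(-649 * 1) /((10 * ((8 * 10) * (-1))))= 649 /800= 0.81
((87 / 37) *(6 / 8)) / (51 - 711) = -87 / 32560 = -0.00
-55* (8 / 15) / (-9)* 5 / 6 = 220 / 81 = 2.72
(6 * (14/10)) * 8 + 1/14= 4709/70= 67.27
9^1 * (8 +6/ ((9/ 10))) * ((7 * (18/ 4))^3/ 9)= 916839/ 2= 458419.50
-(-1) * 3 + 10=13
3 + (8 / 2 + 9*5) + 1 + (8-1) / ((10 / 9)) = 593 / 10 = 59.30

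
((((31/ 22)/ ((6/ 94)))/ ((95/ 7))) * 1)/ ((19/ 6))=10199/ 19855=0.51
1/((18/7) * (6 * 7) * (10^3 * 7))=1/756000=0.00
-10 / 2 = -5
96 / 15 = 6.40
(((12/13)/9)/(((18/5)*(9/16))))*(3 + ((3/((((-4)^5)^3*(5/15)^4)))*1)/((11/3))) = 59055799105/388660985856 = 0.15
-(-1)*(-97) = -97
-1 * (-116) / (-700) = -29 / 175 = -0.17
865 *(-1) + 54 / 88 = -38033 / 44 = -864.39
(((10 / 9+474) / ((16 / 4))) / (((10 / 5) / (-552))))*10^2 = -9834800 / 3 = -3278266.67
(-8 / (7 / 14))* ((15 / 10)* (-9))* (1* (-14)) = -3024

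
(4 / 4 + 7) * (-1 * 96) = -768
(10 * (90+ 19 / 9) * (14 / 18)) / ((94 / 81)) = 29015 / 47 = 617.34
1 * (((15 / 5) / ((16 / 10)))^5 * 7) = 5315625 / 32768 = 162.22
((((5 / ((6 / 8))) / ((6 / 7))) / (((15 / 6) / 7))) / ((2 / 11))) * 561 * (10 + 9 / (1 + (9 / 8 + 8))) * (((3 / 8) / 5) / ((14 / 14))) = 4938857 / 90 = 54876.19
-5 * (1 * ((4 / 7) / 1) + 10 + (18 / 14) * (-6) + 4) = -240 / 7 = -34.29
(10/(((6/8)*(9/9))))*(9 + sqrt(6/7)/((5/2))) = 16*sqrt(42)/21 + 120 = 124.94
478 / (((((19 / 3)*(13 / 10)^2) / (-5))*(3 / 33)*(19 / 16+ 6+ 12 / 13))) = -126192000 / 416689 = -302.84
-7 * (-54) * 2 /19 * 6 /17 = 4536 /323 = 14.04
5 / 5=1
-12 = -12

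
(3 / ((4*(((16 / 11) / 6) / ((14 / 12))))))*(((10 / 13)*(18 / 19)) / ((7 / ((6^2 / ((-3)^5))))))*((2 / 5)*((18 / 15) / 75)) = -11 / 30875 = -0.00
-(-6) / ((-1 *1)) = -6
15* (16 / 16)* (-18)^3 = -87480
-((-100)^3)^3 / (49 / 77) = 11000000000000000000 / 7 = 1571428571428571428.57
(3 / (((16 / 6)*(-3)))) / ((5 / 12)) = -9 / 10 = -0.90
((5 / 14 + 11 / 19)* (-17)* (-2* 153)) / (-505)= -9.64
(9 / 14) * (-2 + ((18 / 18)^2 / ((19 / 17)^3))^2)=-629587737 / 658642334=-0.96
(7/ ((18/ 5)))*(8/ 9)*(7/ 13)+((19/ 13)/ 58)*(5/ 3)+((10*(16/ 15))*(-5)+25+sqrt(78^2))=3092747/ 61074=50.64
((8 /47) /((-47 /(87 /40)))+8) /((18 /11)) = 971003 /198810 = 4.88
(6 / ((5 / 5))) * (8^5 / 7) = 196608 / 7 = 28086.86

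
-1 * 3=-3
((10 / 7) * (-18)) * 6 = -1080 / 7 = -154.29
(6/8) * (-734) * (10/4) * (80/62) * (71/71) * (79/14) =-2174475/217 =-10020.62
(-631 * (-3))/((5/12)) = 22716/5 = 4543.20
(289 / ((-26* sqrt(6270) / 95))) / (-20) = 0.67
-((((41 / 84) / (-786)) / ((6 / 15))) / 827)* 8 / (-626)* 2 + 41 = 175176378641 / 4272594606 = 41.00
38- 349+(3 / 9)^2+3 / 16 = -44741 / 144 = -310.70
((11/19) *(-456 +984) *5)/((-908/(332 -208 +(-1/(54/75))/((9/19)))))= -23731730/116451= -203.79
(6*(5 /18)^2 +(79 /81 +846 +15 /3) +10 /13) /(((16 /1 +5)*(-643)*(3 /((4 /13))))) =-0.01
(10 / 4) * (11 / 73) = 55 / 146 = 0.38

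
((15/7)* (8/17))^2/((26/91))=7200/2023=3.56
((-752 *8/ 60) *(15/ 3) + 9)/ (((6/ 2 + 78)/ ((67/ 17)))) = -98959/ 4131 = -23.96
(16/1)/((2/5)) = 40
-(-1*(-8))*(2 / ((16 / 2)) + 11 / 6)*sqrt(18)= -50*sqrt(2)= -70.71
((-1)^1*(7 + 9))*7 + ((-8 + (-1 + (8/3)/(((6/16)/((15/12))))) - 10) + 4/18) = -1097/9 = -121.89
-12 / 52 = -3 / 13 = -0.23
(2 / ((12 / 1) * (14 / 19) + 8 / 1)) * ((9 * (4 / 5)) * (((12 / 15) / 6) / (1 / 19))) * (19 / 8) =5.14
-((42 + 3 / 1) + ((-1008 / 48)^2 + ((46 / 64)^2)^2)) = -509887777 / 1048576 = -486.27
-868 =-868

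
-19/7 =-2.71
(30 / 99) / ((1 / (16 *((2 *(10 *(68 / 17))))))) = 12800 / 33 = 387.88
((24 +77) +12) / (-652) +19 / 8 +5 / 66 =2.28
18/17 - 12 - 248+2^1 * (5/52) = -114367/442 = -258.75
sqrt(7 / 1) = sqrt(7) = 2.65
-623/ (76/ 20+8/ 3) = -9345/ 97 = -96.34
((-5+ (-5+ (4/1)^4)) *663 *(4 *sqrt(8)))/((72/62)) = 1123564 *sqrt(2) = 1588959.45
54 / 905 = 0.06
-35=-35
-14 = -14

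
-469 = -469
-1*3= -3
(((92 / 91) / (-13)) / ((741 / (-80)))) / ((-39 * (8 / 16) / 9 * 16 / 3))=-2760 / 3798613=-0.00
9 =9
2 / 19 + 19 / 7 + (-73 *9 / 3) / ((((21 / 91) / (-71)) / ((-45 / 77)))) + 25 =-39349.52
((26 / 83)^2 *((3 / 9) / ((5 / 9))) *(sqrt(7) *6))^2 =1036421568 / 1186458025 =0.87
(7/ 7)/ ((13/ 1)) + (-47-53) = -1299/ 13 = -99.92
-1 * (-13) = 13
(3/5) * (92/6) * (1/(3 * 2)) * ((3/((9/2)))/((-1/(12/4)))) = -46/15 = -3.07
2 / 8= 0.25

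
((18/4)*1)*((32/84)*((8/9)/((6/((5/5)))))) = 16/63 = 0.25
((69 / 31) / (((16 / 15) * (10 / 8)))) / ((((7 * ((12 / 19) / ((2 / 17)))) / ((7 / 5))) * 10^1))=1311 / 210800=0.01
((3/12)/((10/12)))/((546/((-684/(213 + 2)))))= -171/97825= -0.00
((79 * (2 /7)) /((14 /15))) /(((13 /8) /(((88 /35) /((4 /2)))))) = 83424 /4459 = 18.71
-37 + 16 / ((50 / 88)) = -221 / 25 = -8.84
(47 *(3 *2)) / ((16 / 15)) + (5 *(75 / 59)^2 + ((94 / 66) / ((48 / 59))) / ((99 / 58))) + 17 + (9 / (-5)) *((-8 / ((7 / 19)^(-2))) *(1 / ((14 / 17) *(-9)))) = 35744044542223 / 123163384410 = 290.22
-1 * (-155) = 155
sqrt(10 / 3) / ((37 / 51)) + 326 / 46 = 17 *sqrt(30) / 37 + 163 / 23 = 9.60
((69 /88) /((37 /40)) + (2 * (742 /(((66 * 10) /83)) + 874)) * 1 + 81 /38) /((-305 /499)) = -224302811867 /70756950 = -3170.05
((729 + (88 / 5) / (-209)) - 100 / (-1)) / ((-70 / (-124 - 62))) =7323471 / 3325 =2202.55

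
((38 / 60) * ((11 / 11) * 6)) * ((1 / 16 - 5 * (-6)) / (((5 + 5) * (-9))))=-9139 / 7200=-1.27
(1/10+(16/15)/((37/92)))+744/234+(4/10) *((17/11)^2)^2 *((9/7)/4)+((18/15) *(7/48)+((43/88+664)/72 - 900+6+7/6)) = -24895400517665/28394638272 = -876.76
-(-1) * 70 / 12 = 35 / 6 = 5.83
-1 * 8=-8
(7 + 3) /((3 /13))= 43.33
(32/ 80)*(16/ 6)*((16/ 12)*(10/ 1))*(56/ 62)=3584/ 279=12.85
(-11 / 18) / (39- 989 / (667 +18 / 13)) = -95579 / 5868252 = -0.02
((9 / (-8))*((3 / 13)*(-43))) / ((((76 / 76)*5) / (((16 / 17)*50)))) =23220 / 221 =105.07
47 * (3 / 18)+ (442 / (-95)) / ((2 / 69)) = -87029 / 570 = -152.68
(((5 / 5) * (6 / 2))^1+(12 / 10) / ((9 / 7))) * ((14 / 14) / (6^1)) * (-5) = -59 / 18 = -3.28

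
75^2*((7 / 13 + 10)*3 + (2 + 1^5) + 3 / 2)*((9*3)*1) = 142610625 / 26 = 5485024.04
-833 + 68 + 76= -689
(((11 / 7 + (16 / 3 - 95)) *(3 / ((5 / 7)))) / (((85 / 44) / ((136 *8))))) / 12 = -52096 / 3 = -17365.33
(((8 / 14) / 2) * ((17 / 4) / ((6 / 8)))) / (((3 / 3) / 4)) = 136 / 21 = 6.48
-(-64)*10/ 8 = 80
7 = 7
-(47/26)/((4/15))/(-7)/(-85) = -141/12376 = -0.01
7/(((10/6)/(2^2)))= 16.80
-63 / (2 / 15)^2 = -14175 / 4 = -3543.75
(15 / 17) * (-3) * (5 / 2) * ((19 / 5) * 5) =-4275 / 34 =-125.74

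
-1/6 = -0.17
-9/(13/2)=-18/13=-1.38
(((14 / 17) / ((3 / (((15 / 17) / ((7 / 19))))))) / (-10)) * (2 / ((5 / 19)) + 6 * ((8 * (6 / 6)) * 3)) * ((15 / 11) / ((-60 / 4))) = 14402 / 15895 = 0.91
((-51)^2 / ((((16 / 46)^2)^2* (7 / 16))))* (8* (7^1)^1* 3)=2183599323 / 32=68237478.84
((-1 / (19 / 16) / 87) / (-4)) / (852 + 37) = 4 / 1469517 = 0.00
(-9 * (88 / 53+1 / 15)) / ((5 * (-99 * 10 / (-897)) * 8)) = -410527 / 1166000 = -0.35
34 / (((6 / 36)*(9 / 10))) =680 / 3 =226.67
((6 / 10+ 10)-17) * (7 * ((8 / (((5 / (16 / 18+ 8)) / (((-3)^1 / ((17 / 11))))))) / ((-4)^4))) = 1232 / 255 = 4.83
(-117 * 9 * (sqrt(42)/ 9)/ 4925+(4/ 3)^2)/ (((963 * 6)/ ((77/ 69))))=616/ 1794069 - 1001 * sqrt(42)/ 218167650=0.00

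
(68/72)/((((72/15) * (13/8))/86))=3655/351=10.41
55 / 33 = 5 / 3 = 1.67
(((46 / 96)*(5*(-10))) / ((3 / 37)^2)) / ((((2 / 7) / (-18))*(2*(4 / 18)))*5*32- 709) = 16530675 / 3221144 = 5.13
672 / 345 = 224 / 115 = 1.95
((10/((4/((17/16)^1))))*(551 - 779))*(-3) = 1816.88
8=8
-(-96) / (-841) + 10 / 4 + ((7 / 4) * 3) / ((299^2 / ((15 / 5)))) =717585409 / 300744964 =2.39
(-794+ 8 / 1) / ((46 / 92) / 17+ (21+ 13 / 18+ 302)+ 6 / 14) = -841806 / 347197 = -2.42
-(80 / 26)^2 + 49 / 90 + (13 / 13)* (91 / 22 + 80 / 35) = -1464509 / 585585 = -2.50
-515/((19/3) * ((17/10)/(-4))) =61800/323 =191.33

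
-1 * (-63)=63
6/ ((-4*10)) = -3/ 20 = -0.15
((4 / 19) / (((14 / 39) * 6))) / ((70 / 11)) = 143 / 9310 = 0.02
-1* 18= -18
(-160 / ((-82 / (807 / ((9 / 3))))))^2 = 463110400 / 1681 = 275496.97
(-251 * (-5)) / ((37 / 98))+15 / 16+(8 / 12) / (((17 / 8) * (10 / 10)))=100397617 / 30192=3325.31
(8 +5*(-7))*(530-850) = 8640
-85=-85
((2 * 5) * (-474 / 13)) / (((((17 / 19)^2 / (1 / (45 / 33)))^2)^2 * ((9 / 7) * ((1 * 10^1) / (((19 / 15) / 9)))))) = -5225264464999666934 / 1859322748172540625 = -2.81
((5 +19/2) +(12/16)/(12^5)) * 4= 4810753/82944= 58.00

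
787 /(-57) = -787 /57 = -13.81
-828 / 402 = -138 / 67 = -2.06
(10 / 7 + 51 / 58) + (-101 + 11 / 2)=-18918 / 203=-93.19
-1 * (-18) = 18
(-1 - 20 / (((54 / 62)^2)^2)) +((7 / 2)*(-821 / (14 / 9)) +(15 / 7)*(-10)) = -28338639551 / 14880348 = -1904.43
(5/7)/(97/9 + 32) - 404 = -217747/539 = -403.98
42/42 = 1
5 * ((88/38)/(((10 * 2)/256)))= 2816/19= 148.21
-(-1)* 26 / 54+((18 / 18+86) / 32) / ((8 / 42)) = 50993 / 3456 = 14.75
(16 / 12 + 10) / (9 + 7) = 17 / 24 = 0.71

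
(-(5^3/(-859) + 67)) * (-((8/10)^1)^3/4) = 918848/107375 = 8.56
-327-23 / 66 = -21605 / 66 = -327.35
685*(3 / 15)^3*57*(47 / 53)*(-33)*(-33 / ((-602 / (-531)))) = 212234352957 / 797650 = 266074.54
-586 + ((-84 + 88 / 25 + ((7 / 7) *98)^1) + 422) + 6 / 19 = -69428 / 475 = -146.16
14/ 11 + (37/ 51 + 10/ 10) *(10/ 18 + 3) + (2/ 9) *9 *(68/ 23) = 1546910/ 116127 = 13.32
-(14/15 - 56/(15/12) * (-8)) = -1078/3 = -359.33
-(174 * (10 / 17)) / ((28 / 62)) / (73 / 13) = -350610 / 8687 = -40.36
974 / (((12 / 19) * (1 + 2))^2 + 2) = 175807 / 1009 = 174.24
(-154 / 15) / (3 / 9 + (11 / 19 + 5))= -2926 / 1685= -1.74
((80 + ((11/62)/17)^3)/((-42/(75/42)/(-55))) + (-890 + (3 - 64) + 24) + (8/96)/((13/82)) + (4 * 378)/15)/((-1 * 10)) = 28578610368987011/447520068340800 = 63.86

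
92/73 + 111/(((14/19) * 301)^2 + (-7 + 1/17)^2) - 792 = -296529051714305/375003161384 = -790.74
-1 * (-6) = 6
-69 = -69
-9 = -9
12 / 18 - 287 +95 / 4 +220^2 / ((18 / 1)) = 87347 / 36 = 2426.31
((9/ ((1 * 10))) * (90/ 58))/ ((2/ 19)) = 1539/ 116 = 13.27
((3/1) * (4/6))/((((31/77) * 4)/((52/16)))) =1001/248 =4.04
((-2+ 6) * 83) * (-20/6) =-3320/3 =-1106.67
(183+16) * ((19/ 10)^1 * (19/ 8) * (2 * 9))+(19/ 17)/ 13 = 142888531/ 8840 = 16163.86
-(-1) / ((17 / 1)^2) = 1 / 289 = 0.00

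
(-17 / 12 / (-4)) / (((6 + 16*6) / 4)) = 0.01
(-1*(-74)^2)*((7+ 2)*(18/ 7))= -887112/ 7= -126730.29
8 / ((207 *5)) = 8 / 1035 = 0.01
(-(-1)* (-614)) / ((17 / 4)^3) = -8.00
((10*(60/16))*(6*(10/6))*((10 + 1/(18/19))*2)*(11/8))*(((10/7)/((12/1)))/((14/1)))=1368125/14112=96.95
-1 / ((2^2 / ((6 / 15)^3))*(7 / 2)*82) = -2 / 35875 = -0.00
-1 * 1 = -1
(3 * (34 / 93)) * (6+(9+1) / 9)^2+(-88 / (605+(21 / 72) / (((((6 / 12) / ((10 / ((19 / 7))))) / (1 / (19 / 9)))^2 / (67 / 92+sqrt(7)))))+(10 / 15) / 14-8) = 449469906088896 * sqrt(7) / 530540223472087441+71239796632689887294639 / 1504081533543367895235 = 47.37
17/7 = 2.43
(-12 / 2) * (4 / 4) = -6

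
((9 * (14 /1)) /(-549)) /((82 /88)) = -616 /2501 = -0.25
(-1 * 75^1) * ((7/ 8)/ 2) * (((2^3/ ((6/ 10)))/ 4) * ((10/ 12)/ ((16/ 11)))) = -48125/ 768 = -62.66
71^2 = 5041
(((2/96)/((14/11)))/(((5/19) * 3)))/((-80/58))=-6061/403200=-0.02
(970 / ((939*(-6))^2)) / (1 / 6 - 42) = -485 / 663935913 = -0.00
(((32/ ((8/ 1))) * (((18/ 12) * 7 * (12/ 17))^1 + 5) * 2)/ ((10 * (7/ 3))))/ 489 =0.01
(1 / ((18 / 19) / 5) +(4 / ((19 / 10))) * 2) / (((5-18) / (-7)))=22715 / 4446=5.11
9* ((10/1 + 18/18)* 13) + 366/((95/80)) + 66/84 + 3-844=200829/266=755.00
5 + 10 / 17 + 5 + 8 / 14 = 1328 / 119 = 11.16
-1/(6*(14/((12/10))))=-1/70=-0.01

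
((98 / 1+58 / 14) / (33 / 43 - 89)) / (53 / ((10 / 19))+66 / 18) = -461175 / 41576549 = -0.01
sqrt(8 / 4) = sqrt(2) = 1.41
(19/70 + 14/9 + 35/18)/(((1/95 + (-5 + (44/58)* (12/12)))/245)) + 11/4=-1256783/5828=-215.65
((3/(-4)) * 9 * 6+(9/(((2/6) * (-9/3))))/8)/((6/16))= -111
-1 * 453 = -453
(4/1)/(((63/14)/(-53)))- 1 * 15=-559/9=-62.11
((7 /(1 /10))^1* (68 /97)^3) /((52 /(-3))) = -16507680 /11864749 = -1.39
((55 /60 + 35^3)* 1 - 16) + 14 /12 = 514333 /12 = 42861.08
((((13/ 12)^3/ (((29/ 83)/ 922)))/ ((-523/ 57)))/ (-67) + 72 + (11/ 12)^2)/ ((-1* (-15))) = 22914825251/ 4389936480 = 5.22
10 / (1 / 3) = 30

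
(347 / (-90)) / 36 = -0.11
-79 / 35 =-2.26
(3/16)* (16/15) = 1/5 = 0.20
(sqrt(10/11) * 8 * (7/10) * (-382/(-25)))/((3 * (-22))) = -5348 * sqrt(110)/45375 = -1.24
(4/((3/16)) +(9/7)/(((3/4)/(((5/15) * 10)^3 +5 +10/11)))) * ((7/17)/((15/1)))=65804/25245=2.61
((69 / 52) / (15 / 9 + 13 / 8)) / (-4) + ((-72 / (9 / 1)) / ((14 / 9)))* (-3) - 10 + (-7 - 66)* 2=-2022585 / 14378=-140.67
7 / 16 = 0.44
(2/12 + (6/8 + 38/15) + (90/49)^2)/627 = 0.01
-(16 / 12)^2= -16 / 9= -1.78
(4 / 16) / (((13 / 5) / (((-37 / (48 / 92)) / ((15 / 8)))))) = -851 / 234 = -3.64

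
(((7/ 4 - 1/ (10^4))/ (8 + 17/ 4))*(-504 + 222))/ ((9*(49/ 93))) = -25496043/ 3001250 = -8.50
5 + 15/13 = 80/13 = 6.15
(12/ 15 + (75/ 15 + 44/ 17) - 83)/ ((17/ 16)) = -101472/ 1445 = -70.22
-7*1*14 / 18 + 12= 59 / 9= 6.56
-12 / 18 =-2 / 3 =-0.67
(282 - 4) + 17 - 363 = -68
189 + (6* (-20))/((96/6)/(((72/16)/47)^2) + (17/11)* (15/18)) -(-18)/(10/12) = 3276463851/15562835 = 210.53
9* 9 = 81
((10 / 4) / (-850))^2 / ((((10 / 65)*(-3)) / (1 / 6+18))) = -1417 / 4161600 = -0.00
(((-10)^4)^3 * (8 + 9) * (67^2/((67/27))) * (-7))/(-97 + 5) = 53817750000000000/23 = 2339902173913043.48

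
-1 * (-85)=85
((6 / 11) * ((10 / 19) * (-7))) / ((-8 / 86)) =4515 / 209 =21.60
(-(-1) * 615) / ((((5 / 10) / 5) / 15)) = 92250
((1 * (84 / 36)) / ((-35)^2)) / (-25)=-1 / 13125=-0.00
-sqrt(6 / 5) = -sqrt(30) / 5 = -1.10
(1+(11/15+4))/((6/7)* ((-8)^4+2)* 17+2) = 301/3135075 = 0.00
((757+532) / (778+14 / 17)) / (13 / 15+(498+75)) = 65739 / 22793984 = 0.00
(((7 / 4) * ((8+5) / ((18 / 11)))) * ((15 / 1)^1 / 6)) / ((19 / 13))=65065 / 2736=23.78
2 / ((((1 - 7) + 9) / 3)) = 2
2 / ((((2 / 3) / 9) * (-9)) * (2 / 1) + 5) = 6 / 11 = 0.55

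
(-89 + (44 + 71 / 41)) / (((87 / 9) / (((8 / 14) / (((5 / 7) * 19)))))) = -21288 / 112955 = -0.19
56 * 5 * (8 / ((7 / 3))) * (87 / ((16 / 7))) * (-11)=-401940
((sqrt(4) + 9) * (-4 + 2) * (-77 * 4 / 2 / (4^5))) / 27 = 0.12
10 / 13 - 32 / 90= 242 / 585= 0.41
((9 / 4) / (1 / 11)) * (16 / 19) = 396 / 19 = 20.84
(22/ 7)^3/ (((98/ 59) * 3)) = 314116/ 50421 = 6.23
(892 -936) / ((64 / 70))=-385 / 8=-48.12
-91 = -91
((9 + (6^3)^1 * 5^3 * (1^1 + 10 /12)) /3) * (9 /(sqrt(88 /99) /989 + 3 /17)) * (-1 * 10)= -666823163950530 /79225489 + 2547128140020 * sqrt(2) /79225489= -8371308.14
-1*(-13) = 13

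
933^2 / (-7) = -870489 / 7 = -124355.57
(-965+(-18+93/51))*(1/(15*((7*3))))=-1112/357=-3.11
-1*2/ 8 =-1/ 4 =-0.25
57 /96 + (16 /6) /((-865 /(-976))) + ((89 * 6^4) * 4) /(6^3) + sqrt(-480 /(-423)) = 4 * sqrt(1410) /141 + 177672601 /83040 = 2140.67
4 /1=4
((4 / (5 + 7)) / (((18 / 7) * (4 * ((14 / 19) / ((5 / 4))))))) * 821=77995 / 1728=45.14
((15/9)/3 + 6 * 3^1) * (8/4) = 334/9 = 37.11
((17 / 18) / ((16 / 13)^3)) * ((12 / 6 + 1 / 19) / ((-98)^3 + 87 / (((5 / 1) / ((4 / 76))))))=-2427685 / 2197417648128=-0.00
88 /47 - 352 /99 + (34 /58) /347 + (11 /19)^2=-2068862536 /1536650289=-1.35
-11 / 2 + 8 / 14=-69 / 14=-4.93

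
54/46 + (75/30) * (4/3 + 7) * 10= 14456/69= 209.51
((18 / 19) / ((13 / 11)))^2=39204 / 61009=0.64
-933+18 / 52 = -24249 / 26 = -932.65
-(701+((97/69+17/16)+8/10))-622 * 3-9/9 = -14193401/5520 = -2571.27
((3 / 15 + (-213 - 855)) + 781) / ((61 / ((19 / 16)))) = -13623 / 2440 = -5.58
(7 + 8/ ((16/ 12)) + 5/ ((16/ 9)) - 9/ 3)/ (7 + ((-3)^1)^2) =205/ 256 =0.80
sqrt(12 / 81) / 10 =0.04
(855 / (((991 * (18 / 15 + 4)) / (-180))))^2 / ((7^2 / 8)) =1184260500000 / 8132612761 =145.62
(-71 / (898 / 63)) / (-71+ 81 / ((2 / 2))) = -0.50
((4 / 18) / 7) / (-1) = -0.03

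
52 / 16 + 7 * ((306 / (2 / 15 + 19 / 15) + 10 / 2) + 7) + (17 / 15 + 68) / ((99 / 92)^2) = 986148707 / 588060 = 1676.95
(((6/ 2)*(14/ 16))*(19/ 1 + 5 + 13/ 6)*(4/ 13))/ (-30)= -1099/ 1560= -0.70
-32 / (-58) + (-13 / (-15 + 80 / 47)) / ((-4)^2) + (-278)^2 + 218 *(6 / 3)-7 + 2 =22537527719 / 290000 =77715.61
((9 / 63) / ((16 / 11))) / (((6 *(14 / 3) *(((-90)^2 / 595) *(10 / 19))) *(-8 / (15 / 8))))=-3553 / 30965760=-0.00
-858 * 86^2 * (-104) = 659959872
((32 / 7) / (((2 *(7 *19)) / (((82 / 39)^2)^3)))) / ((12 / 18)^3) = 608013342848 / 121331497833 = 5.01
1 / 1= 1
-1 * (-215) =215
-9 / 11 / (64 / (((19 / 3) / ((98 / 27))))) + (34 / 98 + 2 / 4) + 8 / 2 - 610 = -41752259 / 68992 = -605.18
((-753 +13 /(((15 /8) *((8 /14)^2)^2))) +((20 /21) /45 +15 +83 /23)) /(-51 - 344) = 465541483 /274730400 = 1.69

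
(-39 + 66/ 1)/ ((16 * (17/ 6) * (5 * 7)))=0.02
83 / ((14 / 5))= 415 / 14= 29.64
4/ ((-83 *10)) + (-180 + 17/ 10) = -147993/ 830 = -178.30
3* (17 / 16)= 51 / 16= 3.19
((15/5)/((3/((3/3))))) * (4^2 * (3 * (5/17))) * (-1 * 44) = -10560/17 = -621.18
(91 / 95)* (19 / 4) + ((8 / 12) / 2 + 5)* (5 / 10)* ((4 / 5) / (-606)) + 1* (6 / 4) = 21985 / 3636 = 6.05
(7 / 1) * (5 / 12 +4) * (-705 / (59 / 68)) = -1482145 / 59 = -25121.10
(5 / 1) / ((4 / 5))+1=29 / 4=7.25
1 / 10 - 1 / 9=-1 / 90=-0.01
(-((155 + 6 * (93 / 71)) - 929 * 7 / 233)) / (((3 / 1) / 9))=-6697398 / 16543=-404.85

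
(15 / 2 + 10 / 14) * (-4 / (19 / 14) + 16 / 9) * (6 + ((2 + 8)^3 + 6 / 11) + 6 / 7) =-892055000 / 92169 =-9678.47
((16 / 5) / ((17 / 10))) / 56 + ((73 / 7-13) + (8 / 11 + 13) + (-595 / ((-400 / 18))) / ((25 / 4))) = 5063689 / 327250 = 15.47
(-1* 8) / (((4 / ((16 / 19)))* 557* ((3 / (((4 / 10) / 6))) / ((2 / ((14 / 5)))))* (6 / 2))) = -0.00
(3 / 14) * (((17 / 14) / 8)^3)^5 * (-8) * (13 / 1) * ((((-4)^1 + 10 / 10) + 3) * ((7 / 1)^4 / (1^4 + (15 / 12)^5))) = 0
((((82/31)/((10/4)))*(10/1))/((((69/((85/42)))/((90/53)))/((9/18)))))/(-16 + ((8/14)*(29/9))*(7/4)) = -125460/6084029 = -0.02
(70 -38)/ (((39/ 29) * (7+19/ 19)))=2.97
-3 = -3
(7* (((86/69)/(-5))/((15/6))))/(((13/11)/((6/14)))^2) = -62436/680225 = -0.09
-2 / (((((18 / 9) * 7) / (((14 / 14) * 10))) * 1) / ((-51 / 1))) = 510 / 7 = 72.86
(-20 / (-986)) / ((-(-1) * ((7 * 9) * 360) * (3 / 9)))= 1 / 372708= 0.00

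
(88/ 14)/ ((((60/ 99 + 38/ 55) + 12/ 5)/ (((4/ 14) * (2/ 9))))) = 968/ 8967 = 0.11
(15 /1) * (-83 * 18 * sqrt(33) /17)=-22410 * sqrt(33) /17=-7572.69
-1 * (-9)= 9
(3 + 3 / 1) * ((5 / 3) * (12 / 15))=8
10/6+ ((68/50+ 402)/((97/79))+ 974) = 9487883/7275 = 1304.18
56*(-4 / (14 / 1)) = -16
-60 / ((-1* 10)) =6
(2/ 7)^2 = 4/ 49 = 0.08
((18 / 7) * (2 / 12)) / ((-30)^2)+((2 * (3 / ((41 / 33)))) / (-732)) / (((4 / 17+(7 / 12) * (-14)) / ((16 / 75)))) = 2777293 / 4248948900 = 0.00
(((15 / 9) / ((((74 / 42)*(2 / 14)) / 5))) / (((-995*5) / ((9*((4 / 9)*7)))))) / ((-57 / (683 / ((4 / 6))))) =468538 / 139897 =3.35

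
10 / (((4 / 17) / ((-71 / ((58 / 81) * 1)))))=-488835 / 116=-4214.09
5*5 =25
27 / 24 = 9 / 8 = 1.12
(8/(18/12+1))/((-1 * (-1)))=3.20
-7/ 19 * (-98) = 686/ 19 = 36.11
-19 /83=-0.23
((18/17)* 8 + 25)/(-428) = -569/7276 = -0.08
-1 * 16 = -16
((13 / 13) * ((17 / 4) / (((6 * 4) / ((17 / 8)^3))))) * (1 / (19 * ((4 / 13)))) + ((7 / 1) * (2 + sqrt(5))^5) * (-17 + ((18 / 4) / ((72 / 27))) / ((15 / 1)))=-161241.65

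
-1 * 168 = -168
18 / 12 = 3 / 2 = 1.50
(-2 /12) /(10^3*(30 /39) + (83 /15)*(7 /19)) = -1235 /5715106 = -0.00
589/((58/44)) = 446.83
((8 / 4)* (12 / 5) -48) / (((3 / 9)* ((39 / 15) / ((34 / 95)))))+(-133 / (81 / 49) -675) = -77356712 / 100035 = -773.30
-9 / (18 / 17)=-17 / 2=-8.50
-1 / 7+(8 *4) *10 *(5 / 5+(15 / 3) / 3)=17917 / 21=853.19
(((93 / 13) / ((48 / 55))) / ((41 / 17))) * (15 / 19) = 434775 / 162032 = 2.68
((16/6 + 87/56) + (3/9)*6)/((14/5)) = 5225/2352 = 2.22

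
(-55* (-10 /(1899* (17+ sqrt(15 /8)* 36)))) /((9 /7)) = 0.00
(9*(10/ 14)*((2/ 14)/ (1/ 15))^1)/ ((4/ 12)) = 2025/ 49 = 41.33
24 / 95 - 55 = -54.75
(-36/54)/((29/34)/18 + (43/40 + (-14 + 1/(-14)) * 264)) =28560/159096397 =0.00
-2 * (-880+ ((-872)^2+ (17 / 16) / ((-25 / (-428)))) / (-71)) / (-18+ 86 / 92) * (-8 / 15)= 213253976 / 294375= 724.43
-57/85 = -0.67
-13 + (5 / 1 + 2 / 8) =-31 / 4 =-7.75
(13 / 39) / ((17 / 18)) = 6 / 17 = 0.35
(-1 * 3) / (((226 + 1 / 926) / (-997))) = 13.23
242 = 242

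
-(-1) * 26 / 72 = 13 / 36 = 0.36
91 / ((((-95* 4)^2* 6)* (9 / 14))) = 637 / 3898800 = 0.00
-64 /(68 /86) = -80.94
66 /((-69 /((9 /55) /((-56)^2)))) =-9 /180320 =-0.00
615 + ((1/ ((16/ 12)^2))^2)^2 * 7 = 40350567/ 65536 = 615.70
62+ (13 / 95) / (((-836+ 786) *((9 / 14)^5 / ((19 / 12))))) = 1372015286 / 22143375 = 61.96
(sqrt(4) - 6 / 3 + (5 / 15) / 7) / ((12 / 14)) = 1 / 18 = 0.06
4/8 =1/2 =0.50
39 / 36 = 13 / 12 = 1.08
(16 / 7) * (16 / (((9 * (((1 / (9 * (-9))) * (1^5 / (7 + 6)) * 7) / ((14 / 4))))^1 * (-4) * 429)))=96 / 77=1.25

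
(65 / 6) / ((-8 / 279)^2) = 1686555 / 128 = 13176.21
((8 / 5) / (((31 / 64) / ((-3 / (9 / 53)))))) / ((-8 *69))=3392 / 32085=0.11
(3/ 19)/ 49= 3/ 931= 0.00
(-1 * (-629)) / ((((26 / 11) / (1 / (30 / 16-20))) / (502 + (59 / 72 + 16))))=-51691849 / 6786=-7617.43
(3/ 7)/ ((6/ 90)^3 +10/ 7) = 10125/ 33757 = 0.30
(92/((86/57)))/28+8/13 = 21859/7826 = 2.79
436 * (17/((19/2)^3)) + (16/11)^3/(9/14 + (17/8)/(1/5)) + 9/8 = 462834962111/46084852792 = 10.04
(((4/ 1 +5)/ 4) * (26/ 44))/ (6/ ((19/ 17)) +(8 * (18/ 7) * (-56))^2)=741/ 739642288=0.00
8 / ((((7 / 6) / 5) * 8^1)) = 4.29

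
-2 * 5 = -10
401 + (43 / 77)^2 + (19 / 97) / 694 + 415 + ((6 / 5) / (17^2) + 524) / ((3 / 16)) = 6247832238342847 / 1730221709370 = 3611.00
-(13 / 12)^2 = -169 / 144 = -1.17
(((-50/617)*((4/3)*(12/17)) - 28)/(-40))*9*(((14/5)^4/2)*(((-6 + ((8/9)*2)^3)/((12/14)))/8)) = -57332021593/5310056250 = -10.80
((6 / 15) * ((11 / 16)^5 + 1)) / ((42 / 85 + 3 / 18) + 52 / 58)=1789038333 / 6037962752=0.30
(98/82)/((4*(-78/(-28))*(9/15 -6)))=-1715/86346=-0.02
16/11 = 1.45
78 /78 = 1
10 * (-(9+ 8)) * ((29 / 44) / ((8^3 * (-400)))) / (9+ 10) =493 / 17121280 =0.00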